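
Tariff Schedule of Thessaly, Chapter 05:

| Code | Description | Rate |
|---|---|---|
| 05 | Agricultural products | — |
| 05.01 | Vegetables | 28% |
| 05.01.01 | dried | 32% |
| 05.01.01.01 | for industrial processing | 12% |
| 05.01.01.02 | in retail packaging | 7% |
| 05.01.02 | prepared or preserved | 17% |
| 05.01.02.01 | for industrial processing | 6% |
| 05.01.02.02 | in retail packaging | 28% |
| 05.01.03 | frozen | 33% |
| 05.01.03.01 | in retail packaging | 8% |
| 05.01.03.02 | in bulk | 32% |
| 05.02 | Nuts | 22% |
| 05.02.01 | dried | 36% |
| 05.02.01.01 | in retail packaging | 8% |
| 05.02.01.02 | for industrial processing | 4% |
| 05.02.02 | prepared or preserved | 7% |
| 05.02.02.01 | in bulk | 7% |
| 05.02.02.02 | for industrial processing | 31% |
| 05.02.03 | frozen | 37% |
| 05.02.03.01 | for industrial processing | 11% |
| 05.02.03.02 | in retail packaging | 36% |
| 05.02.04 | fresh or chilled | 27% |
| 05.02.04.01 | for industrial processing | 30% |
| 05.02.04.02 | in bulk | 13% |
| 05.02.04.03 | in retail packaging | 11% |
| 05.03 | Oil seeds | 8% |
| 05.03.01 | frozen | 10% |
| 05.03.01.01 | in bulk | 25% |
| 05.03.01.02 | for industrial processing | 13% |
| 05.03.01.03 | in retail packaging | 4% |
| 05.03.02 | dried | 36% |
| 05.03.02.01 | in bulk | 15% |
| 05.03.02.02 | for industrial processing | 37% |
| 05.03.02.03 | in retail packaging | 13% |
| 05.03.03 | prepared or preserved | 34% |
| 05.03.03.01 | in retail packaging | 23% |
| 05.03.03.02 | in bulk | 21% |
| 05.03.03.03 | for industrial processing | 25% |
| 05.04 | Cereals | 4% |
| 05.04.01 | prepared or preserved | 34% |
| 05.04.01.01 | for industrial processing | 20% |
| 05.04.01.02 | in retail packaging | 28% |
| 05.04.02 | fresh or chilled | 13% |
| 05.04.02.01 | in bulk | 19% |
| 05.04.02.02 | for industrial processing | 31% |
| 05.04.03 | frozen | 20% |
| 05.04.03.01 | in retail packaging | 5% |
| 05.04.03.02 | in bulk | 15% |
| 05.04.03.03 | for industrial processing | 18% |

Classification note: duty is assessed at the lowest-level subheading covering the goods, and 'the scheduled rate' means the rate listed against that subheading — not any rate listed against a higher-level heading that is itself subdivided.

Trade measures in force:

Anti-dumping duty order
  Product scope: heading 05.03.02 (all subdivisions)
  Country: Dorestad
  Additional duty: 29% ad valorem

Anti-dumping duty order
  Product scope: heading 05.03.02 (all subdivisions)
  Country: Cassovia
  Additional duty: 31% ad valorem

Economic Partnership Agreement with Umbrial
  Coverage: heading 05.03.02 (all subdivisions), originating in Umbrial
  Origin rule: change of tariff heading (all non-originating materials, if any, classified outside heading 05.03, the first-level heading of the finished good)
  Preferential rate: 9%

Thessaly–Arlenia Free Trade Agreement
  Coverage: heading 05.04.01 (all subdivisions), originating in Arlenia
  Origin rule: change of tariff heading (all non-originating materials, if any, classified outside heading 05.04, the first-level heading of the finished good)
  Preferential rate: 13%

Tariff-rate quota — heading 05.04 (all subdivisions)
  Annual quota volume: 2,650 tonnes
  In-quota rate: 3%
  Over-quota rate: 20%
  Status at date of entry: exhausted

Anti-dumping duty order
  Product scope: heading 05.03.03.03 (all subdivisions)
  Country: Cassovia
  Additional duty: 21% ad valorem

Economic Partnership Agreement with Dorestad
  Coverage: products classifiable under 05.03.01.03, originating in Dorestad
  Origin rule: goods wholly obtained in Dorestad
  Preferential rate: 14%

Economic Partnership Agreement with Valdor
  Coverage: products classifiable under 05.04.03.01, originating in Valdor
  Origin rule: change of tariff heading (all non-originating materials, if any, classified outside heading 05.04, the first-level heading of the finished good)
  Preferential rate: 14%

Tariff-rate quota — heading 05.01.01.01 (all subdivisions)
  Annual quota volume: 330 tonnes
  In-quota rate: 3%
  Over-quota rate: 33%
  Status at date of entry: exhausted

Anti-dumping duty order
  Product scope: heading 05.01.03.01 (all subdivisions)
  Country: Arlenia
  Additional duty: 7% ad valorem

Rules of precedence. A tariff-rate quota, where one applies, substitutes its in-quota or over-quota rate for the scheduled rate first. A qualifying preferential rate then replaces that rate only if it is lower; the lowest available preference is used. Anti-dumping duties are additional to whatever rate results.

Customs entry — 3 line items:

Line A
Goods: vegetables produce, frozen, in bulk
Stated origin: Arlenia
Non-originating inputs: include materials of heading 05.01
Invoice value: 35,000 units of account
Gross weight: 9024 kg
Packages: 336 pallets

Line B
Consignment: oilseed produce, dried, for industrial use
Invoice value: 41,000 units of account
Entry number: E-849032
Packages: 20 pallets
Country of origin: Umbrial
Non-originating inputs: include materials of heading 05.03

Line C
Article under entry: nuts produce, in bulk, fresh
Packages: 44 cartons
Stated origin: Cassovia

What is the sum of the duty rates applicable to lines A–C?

82%

Line A: vegetables → 05.01; frozen → 05.01.03; in bulk → 05.01.03.02. Scheduled 32%. Arlenia agreement on 05.04.01: 05.01.03.02 not covered. → 32%.
Line B: oilseed → 05.03; dried → 05.03.02; for industrial use → 05.03.02.02. Scheduled 37%. Umbrial agreement on 05.03.02: CTH not met. → 37%.
Line C: nuts → 05.02; fresh → 05.02.04; in bulk → 05.02.04.02. Scheduled 13%. No special measure applies. → 13%.
Sum: 32% + 37% + 13% = 82%.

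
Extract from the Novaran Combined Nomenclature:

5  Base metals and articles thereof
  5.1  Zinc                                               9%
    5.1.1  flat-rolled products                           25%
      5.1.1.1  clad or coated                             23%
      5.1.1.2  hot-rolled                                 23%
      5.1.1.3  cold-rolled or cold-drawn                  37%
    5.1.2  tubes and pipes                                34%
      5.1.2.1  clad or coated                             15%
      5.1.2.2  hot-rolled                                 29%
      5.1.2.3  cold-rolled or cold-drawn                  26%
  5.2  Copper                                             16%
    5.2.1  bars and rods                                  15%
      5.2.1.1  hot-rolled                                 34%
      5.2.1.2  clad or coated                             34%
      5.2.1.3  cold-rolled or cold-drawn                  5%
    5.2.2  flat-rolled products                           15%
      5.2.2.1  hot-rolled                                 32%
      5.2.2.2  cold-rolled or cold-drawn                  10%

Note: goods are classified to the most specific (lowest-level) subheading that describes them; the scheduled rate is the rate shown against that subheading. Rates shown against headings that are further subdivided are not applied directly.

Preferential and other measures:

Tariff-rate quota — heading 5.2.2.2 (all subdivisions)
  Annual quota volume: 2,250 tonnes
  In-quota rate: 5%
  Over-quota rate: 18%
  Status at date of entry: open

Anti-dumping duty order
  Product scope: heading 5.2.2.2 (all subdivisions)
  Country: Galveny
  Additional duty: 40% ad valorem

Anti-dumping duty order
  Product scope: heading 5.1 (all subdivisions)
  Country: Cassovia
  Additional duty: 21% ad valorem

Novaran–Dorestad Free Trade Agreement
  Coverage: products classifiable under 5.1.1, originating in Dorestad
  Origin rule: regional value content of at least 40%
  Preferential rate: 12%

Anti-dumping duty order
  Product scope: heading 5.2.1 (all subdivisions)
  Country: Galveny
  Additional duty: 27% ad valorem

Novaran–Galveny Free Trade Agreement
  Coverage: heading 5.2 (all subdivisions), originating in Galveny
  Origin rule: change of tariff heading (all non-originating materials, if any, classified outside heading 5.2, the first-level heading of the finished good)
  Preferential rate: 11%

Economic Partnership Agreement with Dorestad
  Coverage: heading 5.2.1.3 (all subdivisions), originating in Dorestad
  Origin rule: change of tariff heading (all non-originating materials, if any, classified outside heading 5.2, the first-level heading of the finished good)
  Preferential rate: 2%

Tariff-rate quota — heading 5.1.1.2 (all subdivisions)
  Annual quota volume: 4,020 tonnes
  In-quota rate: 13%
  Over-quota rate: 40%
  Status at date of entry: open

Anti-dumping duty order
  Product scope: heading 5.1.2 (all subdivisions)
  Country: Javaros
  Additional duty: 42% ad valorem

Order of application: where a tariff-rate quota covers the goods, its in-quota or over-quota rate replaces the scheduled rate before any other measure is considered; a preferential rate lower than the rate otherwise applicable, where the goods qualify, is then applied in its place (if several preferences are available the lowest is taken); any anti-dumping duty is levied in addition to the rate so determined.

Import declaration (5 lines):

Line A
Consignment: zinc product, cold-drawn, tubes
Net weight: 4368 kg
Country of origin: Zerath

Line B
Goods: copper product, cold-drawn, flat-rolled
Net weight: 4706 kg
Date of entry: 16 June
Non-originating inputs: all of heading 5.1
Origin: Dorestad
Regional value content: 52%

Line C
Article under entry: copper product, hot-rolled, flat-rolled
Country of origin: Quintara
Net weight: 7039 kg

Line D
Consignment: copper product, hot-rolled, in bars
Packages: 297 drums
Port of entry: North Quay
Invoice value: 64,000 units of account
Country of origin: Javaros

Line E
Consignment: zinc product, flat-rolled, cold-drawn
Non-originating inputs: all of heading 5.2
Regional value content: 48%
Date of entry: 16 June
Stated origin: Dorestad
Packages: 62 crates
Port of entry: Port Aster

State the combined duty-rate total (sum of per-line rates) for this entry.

Line A: zinc → 5.1; tubes → 5.1.2; cold-drawn → 5.1.2.3. Scheduled 26%. No special measure applies. → 26%.
Line B: copper → 5.2; flat-rolled → 5.2.2; cold-drawn → 5.2.2.2. Scheduled 10%. quota on 5.2.2.2 open → in-quota 5%; Dorestad agreement on 5.1.1: 5.2.2.2 not covered; Dorestad agreement on 5.2.1.3: 5.2.2.2 not covered. → 5%.
Line C: copper → 5.2; flat-rolled → 5.2.2; hot-rolled → 5.2.2.1. Scheduled 32%. No special measure applies. → 32%.
Line D: copper → 5.2; in bars → 5.2.1; hot-rolled → 5.2.1.1. Scheduled 34%. No special measure applies. → 34%.
Line E: zinc → 5.1; flat-rolled → 5.1.1; cold-drawn → 5.1.1.3. Scheduled 37%. Dorestad agreement on 5.1.1: RVC ≥ 40% → 12% available; Dorestad agreement on 5.2.1.3: 5.1.1.3 not covered; preferential 12%. → 12%.
Sum: 26% + 5% + 32% + 34% + 12% = 109%.

109%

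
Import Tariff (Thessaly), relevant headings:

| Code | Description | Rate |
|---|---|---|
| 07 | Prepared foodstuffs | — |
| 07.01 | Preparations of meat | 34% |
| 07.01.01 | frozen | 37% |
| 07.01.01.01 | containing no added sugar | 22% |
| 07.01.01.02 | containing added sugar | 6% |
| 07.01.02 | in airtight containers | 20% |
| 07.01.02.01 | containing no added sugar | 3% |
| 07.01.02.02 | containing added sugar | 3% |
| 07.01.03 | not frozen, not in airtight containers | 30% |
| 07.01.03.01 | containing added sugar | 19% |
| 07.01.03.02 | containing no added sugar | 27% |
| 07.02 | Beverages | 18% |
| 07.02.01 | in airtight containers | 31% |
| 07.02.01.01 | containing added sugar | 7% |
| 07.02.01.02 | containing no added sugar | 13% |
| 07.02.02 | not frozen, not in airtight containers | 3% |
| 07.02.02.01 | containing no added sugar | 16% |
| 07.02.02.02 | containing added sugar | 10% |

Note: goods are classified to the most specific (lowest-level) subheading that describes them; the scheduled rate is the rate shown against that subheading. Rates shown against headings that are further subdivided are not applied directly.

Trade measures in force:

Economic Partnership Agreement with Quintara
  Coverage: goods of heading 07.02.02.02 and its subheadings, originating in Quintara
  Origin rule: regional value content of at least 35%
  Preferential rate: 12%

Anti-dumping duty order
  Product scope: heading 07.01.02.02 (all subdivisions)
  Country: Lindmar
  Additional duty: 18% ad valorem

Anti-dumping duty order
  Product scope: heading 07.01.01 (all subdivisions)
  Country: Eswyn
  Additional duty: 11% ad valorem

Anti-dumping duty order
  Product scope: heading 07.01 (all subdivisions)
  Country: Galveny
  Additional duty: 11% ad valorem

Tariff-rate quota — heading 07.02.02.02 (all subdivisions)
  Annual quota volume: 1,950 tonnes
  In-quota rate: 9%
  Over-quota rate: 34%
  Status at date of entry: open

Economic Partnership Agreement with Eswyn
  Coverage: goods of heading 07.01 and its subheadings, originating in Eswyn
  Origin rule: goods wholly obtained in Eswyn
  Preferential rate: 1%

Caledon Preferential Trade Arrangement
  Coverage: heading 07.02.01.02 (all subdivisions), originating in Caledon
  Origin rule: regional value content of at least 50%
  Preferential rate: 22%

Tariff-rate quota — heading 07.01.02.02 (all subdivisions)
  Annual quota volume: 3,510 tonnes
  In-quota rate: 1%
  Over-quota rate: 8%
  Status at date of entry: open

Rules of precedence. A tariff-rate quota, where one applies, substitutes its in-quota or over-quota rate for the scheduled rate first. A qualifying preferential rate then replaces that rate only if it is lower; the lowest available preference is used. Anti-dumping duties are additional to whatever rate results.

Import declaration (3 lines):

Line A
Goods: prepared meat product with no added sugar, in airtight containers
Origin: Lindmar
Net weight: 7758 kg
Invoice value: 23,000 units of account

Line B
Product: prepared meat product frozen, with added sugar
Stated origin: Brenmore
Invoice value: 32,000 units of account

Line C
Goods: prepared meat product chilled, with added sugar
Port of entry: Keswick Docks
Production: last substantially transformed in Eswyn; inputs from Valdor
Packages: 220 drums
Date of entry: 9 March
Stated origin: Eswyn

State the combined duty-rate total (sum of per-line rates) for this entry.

Line A: prepared meat product → 07.01; in airtight containers → 07.01.02; with no added sugar → 07.01.02.01. Scheduled 3%. No special measure applies. → 3%.
Line B: prepared meat product → 07.01; frozen → 07.01.01; with added sugar → 07.01.01.02. Scheduled 6%. No special measure applies. → 6%.
Line C: prepared meat product → 07.01; chilled → 07.01.03; with added sugar → 07.01.03.01. Scheduled 19%. Eswyn agreement on 07.01: not wholly obtained. → 19%.
Sum: 3% + 6% + 19% = 28%.

28%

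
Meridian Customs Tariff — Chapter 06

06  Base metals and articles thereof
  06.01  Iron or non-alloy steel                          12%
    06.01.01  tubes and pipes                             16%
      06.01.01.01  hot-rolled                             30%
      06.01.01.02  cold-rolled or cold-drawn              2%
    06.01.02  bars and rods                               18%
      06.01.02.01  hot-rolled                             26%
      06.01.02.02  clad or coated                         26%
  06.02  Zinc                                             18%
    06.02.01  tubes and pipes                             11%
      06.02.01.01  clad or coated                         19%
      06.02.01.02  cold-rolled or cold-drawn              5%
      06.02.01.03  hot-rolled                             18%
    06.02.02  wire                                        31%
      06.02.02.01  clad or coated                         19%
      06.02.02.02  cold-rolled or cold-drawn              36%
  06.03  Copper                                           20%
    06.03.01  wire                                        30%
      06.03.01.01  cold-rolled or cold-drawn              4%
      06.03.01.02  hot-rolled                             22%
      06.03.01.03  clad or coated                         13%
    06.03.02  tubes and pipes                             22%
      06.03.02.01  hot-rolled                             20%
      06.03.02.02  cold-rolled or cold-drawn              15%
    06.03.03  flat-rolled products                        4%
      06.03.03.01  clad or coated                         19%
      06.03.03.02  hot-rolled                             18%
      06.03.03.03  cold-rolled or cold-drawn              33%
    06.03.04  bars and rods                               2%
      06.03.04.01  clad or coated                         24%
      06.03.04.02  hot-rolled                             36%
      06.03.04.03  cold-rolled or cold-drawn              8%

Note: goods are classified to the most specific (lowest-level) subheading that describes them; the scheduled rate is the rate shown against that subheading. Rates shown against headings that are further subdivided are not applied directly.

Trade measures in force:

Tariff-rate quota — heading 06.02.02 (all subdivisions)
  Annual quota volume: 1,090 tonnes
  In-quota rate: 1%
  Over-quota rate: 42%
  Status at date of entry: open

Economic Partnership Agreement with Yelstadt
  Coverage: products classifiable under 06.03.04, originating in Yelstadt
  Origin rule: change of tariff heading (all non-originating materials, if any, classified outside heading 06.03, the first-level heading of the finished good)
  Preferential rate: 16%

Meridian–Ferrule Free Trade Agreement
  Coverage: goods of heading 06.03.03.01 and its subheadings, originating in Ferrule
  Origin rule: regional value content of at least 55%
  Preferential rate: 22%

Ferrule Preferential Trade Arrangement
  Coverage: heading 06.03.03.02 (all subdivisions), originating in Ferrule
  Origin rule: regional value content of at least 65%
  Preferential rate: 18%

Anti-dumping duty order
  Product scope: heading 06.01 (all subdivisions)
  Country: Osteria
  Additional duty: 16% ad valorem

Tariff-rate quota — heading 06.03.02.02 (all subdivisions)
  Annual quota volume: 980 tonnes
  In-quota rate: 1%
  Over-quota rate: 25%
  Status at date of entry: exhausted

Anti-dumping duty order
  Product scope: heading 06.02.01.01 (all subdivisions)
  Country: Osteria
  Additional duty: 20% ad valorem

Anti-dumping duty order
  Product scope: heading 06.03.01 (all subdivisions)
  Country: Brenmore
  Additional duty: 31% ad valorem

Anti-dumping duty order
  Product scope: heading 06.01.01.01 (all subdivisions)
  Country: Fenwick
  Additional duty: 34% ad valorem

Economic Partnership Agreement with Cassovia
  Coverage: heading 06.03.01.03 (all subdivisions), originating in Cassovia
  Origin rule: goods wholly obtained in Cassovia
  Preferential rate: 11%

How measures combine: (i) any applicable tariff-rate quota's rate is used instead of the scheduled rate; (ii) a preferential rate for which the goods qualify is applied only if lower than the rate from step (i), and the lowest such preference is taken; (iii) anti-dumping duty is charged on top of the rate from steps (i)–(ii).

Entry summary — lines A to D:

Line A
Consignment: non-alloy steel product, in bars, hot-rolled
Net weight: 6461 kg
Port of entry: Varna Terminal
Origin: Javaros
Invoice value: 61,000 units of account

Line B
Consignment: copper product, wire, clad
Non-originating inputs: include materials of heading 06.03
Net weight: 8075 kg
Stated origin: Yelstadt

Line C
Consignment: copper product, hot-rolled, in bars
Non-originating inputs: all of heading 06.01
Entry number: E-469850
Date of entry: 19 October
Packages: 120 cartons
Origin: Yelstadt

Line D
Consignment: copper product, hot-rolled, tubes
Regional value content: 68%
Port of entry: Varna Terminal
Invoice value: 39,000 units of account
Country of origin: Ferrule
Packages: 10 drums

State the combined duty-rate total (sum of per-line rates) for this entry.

Line A: non-alloy steel → 06.01; in bars → 06.01.02; hot-rolled → 06.01.02.01. Scheduled 26%. No special measure applies. → 26%.
Line B: copper → 06.03; wire → 06.03.01; clad → 06.03.01.03. Scheduled 13%. Yelstadt agreement on 06.03.04: 06.03.01.03 not covered. → 13%.
Line C: copper → 06.03; in bars → 06.03.04; hot-rolled → 06.03.04.02. Scheduled 36%. Yelstadt agreement on 06.03.04: CTH met → 16% available; preferential 16%. → 16%.
Line D: copper → 06.03; tubes → 06.03.02; hot-rolled → 06.03.02.01. Scheduled 20%. Ferrule agreement on 06.03.03.01: 06.03.02.01 not covered; Ferrule agreement on 06.03.03.02: 06.03.02.01 not covered. → 20%.
Sum: 26% + 13% + 16% + 20% = 75%.

75%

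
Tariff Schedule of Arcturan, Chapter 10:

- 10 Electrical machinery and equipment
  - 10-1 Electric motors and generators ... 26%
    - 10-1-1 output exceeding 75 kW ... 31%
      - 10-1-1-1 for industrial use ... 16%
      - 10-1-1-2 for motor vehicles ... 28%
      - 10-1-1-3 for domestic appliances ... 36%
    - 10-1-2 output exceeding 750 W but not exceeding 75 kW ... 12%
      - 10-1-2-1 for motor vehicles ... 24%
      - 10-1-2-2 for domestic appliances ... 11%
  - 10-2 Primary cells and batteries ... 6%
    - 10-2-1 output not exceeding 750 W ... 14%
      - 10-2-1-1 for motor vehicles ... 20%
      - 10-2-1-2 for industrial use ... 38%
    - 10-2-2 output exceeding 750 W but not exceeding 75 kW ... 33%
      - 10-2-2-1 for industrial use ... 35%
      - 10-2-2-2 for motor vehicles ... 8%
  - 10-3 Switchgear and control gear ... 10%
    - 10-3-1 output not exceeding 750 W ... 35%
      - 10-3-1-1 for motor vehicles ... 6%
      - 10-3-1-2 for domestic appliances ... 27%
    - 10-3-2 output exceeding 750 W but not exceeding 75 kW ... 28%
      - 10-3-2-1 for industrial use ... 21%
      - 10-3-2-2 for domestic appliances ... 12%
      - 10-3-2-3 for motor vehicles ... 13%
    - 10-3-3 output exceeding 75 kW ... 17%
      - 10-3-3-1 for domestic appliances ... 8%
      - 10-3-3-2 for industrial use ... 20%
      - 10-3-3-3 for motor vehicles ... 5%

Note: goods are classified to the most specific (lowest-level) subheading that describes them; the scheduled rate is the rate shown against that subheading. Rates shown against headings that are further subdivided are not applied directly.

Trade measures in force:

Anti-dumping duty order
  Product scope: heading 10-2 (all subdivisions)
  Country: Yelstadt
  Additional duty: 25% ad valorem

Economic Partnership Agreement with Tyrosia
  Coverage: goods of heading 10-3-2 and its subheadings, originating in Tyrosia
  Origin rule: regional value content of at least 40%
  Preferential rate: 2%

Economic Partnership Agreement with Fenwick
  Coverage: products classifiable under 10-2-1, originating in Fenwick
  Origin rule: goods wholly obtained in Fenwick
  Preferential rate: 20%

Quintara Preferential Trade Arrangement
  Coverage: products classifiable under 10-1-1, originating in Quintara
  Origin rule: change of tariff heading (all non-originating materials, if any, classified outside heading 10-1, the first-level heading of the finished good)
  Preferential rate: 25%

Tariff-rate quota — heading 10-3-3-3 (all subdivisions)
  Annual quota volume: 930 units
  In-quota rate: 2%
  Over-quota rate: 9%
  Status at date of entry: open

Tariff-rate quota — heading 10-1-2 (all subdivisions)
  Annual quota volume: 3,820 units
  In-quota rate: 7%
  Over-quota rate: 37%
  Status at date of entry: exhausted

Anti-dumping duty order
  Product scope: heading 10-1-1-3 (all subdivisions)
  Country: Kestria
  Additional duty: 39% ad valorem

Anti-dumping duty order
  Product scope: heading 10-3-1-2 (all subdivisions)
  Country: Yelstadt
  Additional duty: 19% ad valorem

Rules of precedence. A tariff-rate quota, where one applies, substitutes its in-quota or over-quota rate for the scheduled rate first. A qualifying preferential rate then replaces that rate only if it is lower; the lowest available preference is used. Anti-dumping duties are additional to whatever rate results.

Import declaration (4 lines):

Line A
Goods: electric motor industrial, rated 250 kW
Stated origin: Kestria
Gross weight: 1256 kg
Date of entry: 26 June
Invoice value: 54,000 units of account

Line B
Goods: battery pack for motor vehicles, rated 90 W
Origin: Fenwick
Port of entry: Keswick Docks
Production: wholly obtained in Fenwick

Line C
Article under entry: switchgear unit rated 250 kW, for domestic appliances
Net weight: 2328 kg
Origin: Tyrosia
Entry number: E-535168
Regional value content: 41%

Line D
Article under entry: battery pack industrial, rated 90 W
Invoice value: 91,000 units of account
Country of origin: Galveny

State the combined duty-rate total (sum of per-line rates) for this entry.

82%

Line A: electric motor → 10-1; rated 250 kW → 10-1-1; industrial → 10-1-1-1. Scheduled 16%. No special measure applies. → 16%.
Line B: battery pack → 10-2; rated 90 W → 10-2-1; for motor vehicles → 10-2-1-1. Scheduled 20%. Fenwick agreement on 10-2-1: wholly obtained → 20% available; preference 20% not lower than 20% → no reduction. → 20%.
Line C: switchgear unit → 10-3; rated 250 kW → 10-3-3; for domestic appliances → 10-3-3-1. Scheduled 8%. Tyrosia agreement on 10-3-2: 10-3-3-1 not covered. → 8%.
Line D: battery pack → 10-2; rated 90 W → 10-2-1; industrial → 10-2-1-2. Scheduled 38%. No special measure applies. → 38%.
Sum: 16% + 20% + 8% + 38% = 82%.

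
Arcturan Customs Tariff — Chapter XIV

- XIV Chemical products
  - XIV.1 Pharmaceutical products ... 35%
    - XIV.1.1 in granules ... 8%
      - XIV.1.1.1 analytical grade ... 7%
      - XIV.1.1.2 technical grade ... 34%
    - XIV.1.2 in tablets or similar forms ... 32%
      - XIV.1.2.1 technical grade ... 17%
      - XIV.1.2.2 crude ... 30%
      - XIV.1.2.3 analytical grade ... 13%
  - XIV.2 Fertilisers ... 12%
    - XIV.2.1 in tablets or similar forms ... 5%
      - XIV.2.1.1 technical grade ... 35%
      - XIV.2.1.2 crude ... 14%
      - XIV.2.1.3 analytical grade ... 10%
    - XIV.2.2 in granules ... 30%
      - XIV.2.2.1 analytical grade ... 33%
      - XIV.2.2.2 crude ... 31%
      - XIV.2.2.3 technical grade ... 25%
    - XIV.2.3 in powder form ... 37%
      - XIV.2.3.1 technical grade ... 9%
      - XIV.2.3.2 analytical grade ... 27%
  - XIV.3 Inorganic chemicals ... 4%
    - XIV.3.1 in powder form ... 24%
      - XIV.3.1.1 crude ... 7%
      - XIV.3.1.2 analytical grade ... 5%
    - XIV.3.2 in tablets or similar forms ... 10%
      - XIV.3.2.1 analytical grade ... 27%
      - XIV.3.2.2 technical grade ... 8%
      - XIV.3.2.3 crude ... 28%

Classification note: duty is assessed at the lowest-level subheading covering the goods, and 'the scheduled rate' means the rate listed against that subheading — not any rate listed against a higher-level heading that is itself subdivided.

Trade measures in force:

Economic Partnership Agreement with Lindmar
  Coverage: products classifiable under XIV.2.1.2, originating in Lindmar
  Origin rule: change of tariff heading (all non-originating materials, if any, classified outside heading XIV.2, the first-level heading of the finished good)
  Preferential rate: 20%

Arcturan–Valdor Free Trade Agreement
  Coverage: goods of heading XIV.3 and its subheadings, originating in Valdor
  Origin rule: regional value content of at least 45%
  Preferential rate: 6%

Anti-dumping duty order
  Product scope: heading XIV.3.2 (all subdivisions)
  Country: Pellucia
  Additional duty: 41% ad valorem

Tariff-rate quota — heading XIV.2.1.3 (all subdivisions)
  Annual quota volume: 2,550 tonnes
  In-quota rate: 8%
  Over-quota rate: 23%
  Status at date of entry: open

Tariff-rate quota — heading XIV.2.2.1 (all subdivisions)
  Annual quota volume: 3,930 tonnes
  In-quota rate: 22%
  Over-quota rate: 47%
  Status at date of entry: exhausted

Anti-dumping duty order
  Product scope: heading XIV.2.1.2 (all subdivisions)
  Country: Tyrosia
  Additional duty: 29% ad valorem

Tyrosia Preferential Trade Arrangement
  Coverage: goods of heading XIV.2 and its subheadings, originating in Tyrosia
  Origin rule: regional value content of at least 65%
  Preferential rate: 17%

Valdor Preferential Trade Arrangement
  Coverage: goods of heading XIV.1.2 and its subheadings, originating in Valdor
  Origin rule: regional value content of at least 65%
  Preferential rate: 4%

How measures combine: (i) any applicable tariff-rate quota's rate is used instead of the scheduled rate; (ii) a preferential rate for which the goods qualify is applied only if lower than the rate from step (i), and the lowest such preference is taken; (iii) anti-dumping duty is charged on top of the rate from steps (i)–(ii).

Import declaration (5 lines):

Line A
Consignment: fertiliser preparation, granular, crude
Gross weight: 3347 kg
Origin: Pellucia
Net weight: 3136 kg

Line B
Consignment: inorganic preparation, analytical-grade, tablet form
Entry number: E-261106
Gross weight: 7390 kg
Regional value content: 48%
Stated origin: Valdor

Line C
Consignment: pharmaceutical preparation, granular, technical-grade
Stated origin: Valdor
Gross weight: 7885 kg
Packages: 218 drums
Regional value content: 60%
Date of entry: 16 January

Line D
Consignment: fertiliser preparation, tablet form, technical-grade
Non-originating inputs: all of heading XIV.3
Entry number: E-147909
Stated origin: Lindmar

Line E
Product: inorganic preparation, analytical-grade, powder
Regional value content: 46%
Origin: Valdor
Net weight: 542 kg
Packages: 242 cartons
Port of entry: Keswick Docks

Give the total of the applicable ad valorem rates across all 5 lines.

Line A: fertiliser → XIV.2; granular → XIV.2.2; crude → XIV.2.2.2. Scheduled 31%. No special measure applies. → 31%.
Line B: inorganic → XIV.3; tablet form → XIV.3.2; analytical-grade → XIV.3.2.1. Scheduled 27%. Valdor agreement on XIV.3: RVC ≥ 45% → 6% available; Valdor agreement on XIV.1.2: XIV.3.2.1 not covered; preferential 6%. → 6%.
Line C: pharmaceutical → XIV.1; granular → XIV.1.1; technical-grade → XIV.1.1.2. Scheduled 34%. Valdor agreement on XIV.3: XIV.1.1.2 not covered; Valdor agreement on XIV.1.2: XIV.1.1.2 not covered. → 34%.
Line D: fertiliser → XIV.2; tablet form → XIV.2.1; technical-grade → XIV.2.1.1. Scheduled 35%. Lindmar agreement on XIV.2.1.2: XIV.2.1.1 not covered. → 35%.
Line E: inorganic → XIV.3; powder → XIV.3.1; analytical-grade → XIV.3.1.2. Scheduled 5%. Valdor agreement on XIV.3: RVC ≥ 45% → 6% available; Valdor agreement on XIV.1.2: XIV.3.1.2 not covered; preference 6% not lower than 5% → no reduction. → 5%.
Sum: 31% + 6% + 34% + 35% + 5% = 111%.

111%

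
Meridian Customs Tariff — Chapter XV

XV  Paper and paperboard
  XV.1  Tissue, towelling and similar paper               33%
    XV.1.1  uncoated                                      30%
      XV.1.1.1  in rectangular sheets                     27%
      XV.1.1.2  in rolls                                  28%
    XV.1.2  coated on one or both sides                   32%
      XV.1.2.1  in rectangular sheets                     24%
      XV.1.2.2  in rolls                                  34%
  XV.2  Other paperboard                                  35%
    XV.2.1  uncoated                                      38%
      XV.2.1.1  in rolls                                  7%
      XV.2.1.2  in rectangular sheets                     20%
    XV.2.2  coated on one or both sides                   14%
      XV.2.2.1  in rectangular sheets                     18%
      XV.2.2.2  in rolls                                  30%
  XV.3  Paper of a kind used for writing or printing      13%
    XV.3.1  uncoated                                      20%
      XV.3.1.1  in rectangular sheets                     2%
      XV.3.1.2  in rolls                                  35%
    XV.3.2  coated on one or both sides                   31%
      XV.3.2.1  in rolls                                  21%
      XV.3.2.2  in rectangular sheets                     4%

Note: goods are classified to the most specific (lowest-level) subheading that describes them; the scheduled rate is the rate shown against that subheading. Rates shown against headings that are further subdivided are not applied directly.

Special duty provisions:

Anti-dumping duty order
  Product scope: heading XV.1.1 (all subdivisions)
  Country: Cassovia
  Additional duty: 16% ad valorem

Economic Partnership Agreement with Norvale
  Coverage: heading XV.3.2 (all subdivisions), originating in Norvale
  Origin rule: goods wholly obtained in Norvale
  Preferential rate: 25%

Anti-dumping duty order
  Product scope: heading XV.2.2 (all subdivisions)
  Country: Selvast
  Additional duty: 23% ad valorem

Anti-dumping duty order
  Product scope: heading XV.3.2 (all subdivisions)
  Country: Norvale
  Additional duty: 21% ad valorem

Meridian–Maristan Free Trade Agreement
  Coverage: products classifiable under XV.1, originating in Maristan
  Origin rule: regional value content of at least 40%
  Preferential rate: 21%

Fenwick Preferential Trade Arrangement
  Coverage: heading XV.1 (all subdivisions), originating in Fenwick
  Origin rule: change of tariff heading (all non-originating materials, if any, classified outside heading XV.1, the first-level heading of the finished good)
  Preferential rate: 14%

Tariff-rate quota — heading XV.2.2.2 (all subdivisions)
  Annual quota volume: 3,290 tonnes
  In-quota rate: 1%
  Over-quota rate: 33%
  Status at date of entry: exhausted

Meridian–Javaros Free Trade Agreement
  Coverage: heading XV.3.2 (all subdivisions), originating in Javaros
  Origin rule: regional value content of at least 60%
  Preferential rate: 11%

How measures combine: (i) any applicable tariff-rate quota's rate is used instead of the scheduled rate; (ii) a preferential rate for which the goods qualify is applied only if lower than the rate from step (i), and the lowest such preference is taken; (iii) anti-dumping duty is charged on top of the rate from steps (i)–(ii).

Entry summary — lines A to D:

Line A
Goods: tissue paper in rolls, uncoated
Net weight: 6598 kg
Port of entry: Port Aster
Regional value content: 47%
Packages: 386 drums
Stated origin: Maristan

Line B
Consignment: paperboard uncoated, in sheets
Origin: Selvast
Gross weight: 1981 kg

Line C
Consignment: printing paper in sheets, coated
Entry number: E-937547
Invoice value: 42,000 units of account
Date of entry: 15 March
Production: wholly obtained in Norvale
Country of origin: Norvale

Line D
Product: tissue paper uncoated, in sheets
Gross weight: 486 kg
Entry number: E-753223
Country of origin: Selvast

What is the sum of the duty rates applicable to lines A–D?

Line A: tissue paper → XV.1; uncoated → XV.1.1; in rolls → XV.1.1.2. Scheduled 28%. Maristan agreement on XV.1: RVC ≥ 40% → 21% available; preferential 21%. → 21%.
Line B: paperboard → XV.2; uncoated → XV.2.1; in sheets → XV.2.1.2. Scheduled 20%. No special measure applies. → 20%.
Line C: printing paper → XV.3; coated → XV.3.2; in sheets → XV.3.2.2. Scheduled 4%. Norvale agreement on XV.3.2: wholly obtained → 25% available; preference 25% not lower than 4% → no reduction; anti-dumping (Norvale, XV.3.2): +21%; total 4% + 21% = 25%. → 25%.
Line D: tissue paper → XV.1; uncoated → XV.1.1; in sheets → XV.1.1.1. Scheduled 27%. No special measure applies. → 27%.
Sum: 21% + 20% + 25% + 27% = 93%.

93%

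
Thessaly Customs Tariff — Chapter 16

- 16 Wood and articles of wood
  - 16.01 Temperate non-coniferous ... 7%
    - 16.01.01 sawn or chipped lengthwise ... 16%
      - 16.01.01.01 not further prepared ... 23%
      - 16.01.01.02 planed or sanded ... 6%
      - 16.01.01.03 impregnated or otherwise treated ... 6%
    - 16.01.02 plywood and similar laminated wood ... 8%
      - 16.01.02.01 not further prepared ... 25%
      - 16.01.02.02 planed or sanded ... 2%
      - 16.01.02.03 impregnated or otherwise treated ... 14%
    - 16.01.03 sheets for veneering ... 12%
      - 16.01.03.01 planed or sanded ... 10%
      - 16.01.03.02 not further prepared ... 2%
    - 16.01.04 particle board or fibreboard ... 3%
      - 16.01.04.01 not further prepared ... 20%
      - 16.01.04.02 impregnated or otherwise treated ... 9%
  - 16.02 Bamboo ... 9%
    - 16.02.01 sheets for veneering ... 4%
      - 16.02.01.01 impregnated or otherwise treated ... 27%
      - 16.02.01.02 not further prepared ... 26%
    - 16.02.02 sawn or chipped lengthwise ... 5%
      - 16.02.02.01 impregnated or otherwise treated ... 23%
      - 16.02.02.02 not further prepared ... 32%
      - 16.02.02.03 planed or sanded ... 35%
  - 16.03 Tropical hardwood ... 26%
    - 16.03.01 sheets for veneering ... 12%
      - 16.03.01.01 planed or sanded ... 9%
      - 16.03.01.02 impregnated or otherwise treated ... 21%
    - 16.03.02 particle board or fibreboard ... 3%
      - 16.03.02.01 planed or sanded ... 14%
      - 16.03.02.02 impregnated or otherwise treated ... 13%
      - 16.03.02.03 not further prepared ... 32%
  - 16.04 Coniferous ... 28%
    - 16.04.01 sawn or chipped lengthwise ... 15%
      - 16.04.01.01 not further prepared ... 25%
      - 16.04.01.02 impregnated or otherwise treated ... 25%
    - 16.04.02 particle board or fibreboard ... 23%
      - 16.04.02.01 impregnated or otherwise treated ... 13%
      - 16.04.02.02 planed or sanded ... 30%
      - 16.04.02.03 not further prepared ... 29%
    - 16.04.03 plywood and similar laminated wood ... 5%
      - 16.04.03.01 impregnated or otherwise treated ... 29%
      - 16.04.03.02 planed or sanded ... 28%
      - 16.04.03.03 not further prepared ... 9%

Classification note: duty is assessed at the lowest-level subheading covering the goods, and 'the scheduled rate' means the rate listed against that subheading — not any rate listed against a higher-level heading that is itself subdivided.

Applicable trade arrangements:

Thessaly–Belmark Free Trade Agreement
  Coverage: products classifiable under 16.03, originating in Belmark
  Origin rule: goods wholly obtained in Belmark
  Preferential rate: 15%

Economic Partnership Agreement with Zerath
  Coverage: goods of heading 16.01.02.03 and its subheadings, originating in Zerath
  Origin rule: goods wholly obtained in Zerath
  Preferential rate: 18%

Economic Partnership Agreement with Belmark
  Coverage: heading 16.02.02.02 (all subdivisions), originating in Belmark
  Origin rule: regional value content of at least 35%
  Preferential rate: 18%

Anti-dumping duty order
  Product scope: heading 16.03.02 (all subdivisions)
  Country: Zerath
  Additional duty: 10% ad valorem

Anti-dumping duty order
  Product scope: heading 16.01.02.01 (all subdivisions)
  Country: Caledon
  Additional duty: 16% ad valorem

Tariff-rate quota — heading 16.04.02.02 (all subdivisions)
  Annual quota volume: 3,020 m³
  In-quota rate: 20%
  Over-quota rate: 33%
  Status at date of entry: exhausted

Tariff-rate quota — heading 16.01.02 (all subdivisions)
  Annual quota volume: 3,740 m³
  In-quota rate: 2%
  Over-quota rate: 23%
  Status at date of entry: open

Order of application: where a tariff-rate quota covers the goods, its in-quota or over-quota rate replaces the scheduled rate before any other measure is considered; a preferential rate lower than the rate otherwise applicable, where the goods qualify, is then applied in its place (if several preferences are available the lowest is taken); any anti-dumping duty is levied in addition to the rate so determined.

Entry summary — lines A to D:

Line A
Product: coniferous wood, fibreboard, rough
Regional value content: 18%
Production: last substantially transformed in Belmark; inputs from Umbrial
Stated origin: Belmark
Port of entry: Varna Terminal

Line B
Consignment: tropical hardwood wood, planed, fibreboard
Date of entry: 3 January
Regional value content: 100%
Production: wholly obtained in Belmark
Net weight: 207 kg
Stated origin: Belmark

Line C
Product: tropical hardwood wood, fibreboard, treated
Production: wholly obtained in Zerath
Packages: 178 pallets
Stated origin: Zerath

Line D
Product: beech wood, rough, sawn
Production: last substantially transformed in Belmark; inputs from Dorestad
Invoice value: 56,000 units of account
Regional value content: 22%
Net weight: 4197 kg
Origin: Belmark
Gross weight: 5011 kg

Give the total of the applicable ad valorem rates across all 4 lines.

89%

Line A: coniferous → 16.04; fibreboard → 16.04.02; rough → 16.04.02.03. Scheduled 29%. Belmark agreement on 16.03: 16.04.02.03 not covered; Belmark agreement on 16.02.02.02: 16.04.02.03 not covered. → 29%.
Line B: tropical hardwood → 16.03; fibreboard → 16.03.02; planed → 16.03.02.01. Scheduled 14%. Belmark agreement on 16.03: wholly obtained → 15% available; Belmark agreement on 16.02.02.02: 16.03.02.01 not covered; preference 15% not lower than 14% → no reduction. → 14%.
Line C: tropical hardwood → 16.03; fibreboard → 16.03.02; treated → 16.03.02.02. Scheduled 13%. Zerath agreement on 16.01.02.03: 16.03.02.02 not covered; anti-dumping (Zerath, 16.03.02): +10%; total 13% + 10% = 23%. → 23%.
Line D: beech → 16.01; sawn → 16.01.01; rough → 16.01.01.01. Scheduled 23%. Belmark agreement on 16.03: 16.01.01.01 not covered; Belmark agreement on 16.02.02.02: 16.01.01.01 not covered. → 23%.
Sum: 29% + 14% + 23% + 23% = 89%.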